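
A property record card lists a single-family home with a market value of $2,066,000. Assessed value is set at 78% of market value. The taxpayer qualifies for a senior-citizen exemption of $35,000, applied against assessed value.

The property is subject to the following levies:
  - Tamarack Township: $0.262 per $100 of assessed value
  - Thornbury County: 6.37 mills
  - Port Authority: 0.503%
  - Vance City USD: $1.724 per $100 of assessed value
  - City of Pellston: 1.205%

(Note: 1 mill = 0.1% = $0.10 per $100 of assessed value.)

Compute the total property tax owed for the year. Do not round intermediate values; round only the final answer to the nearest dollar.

Assessed value = $2,066,000 × 0.78 = $1,611,480
Taxable value = $1,611,480 − $35,000 = $1,576,480
Tamarack Township: $1,576,480 × 0.00262 = $4,130.3776
Thornbury County: $1,576,480 × 0.00637 = $10,042.1776
Port Authority: $1,576,480 × 0.00503 = $7,929.6944
Vance City USD: $1,576,480 × 0.01724 = $27,178.5152
City of Pellston: $1,576,480 × 0.01205 = $18,996.584
Total = $68,277.3488

$68,277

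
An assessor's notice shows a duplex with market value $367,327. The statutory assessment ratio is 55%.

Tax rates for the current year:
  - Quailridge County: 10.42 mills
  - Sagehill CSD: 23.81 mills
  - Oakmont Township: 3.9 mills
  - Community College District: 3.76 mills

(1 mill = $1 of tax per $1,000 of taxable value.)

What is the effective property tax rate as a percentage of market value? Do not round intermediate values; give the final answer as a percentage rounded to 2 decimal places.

Assessed value = $367,327 × 0.55 = $202,029.85
Quailridge County: $202,029.85 × 0.01042 = $2,105.151037
Sagehill CSD: $202,029.85 × 0.02381 = $4,810.3307285
Oakmont Township: $202,029.85 × 0.0039 = $787.916415
Community College District: $202,029.85 × 0.00376 = $759.632236
Total tax = $8,463.0304165
Effective rate = $8,463.0304165 ÷ $367,327 = 2.30% of market value

2.30%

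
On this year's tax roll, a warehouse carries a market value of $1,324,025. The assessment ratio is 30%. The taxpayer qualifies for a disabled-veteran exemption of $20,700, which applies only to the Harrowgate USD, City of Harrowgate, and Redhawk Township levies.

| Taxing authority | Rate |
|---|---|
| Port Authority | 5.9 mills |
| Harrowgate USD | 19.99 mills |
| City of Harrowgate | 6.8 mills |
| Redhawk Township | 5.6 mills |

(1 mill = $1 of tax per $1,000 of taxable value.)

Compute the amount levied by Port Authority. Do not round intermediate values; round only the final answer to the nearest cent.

$2,343.52

Assessed value = $1,324,025 × 0.3 = $397,207.5
Port Authority taxable value = $397,207.5 (exemption does not apply)
Port Authority levy = $397,207.5 × 0.0059 = $2,343.52425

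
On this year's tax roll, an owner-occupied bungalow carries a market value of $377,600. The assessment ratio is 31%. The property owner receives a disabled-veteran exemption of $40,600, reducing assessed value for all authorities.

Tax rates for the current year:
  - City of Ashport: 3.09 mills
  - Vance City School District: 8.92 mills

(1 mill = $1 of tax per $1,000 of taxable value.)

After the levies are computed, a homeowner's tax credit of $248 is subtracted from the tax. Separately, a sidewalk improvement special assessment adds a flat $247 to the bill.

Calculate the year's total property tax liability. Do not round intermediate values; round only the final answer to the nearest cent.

$917.24

Assessed value = $377,600 × 0.31 = $117,056
Taxable value = $117,056 − $40,600 = $76,456
City of Ashport: $76,456 × 0.00309 = $236.24904
Vance City School District: $76,456 × 0.00892 = $681.98752
Levies subtotal = $918.23656
After credit = $918.23656 − $248 = $670.23656
Total = $670.23656 + $247 = $917.23656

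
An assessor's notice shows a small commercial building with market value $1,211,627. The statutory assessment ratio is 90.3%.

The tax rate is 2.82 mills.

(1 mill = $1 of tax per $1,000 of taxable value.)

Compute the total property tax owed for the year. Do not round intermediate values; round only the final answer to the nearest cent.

Assessed value = $1,211,627 × 0.903 = $1,094,099.181
Tax = $1,094,099.181 × 0.00282 = $3,085.35969042

$3,085.36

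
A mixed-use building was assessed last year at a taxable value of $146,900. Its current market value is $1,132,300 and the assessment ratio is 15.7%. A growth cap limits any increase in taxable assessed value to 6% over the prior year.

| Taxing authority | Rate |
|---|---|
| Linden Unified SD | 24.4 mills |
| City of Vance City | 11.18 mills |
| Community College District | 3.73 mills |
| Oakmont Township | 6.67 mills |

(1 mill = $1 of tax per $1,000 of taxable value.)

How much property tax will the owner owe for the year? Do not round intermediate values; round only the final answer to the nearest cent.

Uncapped assessed value = $1,132,300 × 0.157 = $177,771.1
Cap limit = $146,900 × 1.06 = $155,714
Taxable assessed value = min($177,771.1, $155,714) = $155,714 (cap binds)
Linden Unified SD: $155,714 × 0.0244 = $3,799.4216
City of Vance City: $155,714 × 0.01118 = $1,740.88252
Community College District: $155,714 × 0.00373 = $580.81322
Oakmont Township: $155,714 × 0.00667 = $1,038.61238
Total = $7,159.72972

$7,159.73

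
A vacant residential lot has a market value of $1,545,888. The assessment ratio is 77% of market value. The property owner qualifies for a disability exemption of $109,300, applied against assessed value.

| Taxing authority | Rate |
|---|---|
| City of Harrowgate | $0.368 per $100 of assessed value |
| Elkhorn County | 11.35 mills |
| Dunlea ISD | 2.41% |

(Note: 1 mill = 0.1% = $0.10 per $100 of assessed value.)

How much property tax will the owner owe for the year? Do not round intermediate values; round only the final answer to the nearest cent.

$42,300.85

Assessed value = $1,545,888 × 0.77 = $1,190,333.76
Taxable value = $1,190,333.76 − $109,300 = $1,081,033.76
City of Harrowgate: $1,081,033.76 × 0.00368 = $3,978.2042368
Elkhorn County: $1,081,033.76 × 0.01135 = $12,269.733176
Dunlea ISD: $1,081,033.76 × 0.0241 = $26,052.913616
Total = $42,300.8510288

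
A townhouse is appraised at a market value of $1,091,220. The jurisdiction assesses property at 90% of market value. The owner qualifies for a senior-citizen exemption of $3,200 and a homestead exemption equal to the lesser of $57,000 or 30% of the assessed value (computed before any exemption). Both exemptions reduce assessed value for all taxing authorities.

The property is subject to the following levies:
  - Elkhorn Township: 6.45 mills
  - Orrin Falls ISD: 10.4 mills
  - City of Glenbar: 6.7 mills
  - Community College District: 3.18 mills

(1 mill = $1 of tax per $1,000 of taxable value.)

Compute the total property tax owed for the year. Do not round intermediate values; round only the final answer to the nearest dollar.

$24,642

Assessed value = $1,091,220 × 0.9 = $982,098
Homestead exemption = min($57,000, 30% × $982,098) = min($57,000, $294,629.4) = $57,000 (dollar cap binds)
Taxable value = $982,098 − $3,200 − $57,000 = $921,898
Elkhorn Township: $921,898 × 0.00645 = $5,946.2421
Orrin Falls ISD: $921,898 × 0.0104 = $9,587.7392
City of Glenbar: $921,898 × 0.0067 = $6,176.7166
Community College District: $921,898 × 0.00318 = $2,931.63564
Total = $24,642.33354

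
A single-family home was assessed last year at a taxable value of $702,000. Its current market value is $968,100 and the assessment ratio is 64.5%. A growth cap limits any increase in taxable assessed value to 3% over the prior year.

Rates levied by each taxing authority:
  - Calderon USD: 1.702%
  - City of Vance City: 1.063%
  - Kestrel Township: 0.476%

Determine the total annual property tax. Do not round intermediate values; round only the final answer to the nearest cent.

Uncapped assessed value = $968,100 × 0.645 = $624,424.5
Cap limit = $702,000 × 1.03 = $723,060
Taxable assessed value = min($624,424.5, $723,060) = $624,424.5 (cap does not bind)
Calderon USD: $624,424.5 × 0.01702 = $10,627.70499
City of Vance City: $624,424.5 × 0.01063 = $6,637.632435
Kestrel Township: $624,424.5 × 0.00476 = $2,972.26062
Total = $20,237.598045

$20,237.60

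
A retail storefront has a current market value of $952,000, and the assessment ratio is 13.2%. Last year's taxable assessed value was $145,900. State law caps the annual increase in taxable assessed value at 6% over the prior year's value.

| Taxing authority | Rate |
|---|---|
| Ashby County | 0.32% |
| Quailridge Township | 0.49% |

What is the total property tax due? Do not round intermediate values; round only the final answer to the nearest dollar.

Uncapped assessed value = $952,000 × 0.132 = $125,664
Cap limit = $145,900 × 1.06 = $154,654
Taxable assessed value = min($125,664, $154,654) = $125,664 (cap does not bind)
Ashby County: $125,664 × 0.0032 = $402.1248
Quailridge Township: $125,664 × 0.0049 = $615.7536
Total = $1,017.8784

$1,018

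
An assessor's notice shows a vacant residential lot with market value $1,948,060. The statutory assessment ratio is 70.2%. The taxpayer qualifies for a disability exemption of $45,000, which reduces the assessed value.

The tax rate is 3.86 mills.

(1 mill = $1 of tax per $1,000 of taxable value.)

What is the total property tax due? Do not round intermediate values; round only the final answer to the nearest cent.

Assessed value = $1,948,060 × 0.702 = $1,367,538.12
Taxable value = $1,367,538.12 − $45,000 = $1,322,538.12
Tax = $1,322,538.12 × 0.00386 = $5,104.9971432

$5,105.00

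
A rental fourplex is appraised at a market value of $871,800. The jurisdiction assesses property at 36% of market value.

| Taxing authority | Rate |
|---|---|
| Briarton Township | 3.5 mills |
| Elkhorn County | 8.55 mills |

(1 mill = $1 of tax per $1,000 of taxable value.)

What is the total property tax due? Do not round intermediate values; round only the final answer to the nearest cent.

$3,781.87

Assessed value = $871,800 × 0.36 = $313,848
Briarton Township: $313,848 × 0.0035 = $1,098.468
Elkhorn County: $313,848 × 0.00855 = $2,683.4004
Total = $1,098.468 + $2,683.4004 = $3,781.8684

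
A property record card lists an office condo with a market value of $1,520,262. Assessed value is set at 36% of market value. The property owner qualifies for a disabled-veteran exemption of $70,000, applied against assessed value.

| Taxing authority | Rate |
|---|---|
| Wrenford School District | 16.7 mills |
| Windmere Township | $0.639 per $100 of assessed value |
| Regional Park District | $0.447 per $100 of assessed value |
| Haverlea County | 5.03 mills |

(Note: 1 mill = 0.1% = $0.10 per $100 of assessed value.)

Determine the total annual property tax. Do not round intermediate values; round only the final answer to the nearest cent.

Assessed value = $1,520,262 × 0.36 = $547,294.32
Taxable value = $547,294.32 − $70,000 = $477,294.32
Wrenford School District: $477,294.32 × 0.0167 = $7,970.815144
Windmere Township: $477,294.32 × 0.00639 = $3,049.9107048
Regional Park District: $477,294.32 × 0.00447 = $2,133.5056104
Haverlea County: $477,294.32 × 0.00503 = $2,400.7904296
Total = $15,555.0218888

$15,555.02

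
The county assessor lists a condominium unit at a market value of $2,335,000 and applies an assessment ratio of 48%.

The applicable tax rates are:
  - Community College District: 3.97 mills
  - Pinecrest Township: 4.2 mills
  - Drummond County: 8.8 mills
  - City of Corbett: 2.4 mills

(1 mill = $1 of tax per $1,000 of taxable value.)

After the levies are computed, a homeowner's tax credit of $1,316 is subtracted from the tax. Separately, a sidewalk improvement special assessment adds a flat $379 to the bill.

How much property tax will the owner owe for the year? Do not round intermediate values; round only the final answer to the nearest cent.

$20,772.90

Assessed value = $2,335,000 × 0.48 = $1,120,800
Community College District: $1,120,800 × 0.00397 = $4,449.576
Pinecrest Township: $1,120,800 × 0.0042 = $4,707.36
Drummond County: $1,120,800 × 0.0088 = $9,863.04
City of Corbett: $1,120,800 × 0.0024 = $2,689.92
Levies subtotal = $21,709.896
After credit = $21,709.896 − $1,316 = $20,393.896
Total = $20,393.896 + $379 = $20,772.896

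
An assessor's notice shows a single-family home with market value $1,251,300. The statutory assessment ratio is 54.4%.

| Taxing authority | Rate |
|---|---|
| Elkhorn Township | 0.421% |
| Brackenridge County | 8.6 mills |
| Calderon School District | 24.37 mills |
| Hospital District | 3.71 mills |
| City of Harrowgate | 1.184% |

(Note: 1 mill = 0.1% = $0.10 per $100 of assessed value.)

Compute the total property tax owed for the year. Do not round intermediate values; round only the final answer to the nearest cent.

Assessed value = $1,251,300 × 0.544 = $680,707.2
Elkhorn Township: $680,707.2 × 0.00421 = $2,865.777312
Brackenridge County: $680,707.2 × 0.0086 = $5,854.08192
Calderon School District: $680,707.2 × 0.02437 = $16,588.834464
Hospital District: $680,707.2 × 0.00371 = $2,525.423712
City of Harrowgate: $680,707.2 × 0.01184 = $8,059.573248
Total = $35,893.690656

$35,893.69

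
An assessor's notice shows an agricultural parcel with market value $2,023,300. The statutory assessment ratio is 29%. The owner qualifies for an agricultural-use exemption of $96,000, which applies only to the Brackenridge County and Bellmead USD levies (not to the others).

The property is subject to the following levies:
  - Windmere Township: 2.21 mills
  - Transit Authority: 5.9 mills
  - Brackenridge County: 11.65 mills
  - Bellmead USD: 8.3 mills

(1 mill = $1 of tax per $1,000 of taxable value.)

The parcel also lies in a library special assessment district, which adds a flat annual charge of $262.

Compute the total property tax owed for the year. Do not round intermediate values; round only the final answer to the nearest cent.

$14,811.20

Assessed value = $2,023,300 × 0.29 = $586,757
Windmere Township: $586,757 × 0.00221 = $1,296.73297
Transit Authority: $586,757 × 0.0059 = $3,461.8663
Brackenridge County: ($586,757 − $96,000) × 0.01165 = $490,757 × 0.01165 = $5,717.31905
Bellmead USD: ($586,757 − $96,000) × 0.0083 = $490,757 × 0.0083 = $4,073.2831
Levies subtotal = $14,549.20142
Total = $14,549.20142 + $262 = $14,811.20142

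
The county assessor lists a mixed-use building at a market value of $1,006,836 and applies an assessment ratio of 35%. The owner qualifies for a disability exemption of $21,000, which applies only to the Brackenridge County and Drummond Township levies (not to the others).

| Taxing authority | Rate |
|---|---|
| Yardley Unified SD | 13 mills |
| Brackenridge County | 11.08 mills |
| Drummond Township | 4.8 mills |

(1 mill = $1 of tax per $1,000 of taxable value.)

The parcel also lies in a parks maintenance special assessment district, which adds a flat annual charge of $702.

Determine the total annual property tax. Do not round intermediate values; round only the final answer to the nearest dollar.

$10,546

Assessed value = $1,006,836 × 0.35 = $352,392.6
Yardley Unified SD: $352,392.6 × 0.013 = $4,581.1038
Brackenridge County: ($352,392.6 − $21,000) × 0.01108 = $331,392.6 × 0.01108 = $3,671.830008
Drummond Township: ($352,392.6 − $21,000) × 0.0048 = $331,392.6 × 0.0048 = $1,590.68448
Levies subtotal = $9,843.618288
Total = $9,843.618288 + $702 = $10,545.618288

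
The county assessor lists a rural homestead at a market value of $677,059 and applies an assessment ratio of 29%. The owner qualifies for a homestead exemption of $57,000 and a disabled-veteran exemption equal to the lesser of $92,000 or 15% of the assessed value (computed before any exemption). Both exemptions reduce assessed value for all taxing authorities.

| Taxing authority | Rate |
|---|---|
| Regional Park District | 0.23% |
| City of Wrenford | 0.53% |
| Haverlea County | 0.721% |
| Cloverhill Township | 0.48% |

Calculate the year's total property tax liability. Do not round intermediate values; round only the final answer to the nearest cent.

$2,155.04

Assessed value = $677,059 × 0.29 = $196,347.11
Disabled-veteran exemption = min($92,000, 15% × $196,347.11) = min($92,000, $29,452.0665) = $29,452.0665 (percentage binds)
Taxable value = $196,347.11 − $57,000 − $29,452.0665 = $109,895.0435
Regional Park District: $109,895.0435 × 0.0023 = $252.75860005
City of Wrenford: $109,895.0435 × 0.0053 = $582.44373055
Haverlea County: $109,895.0435 × 0.00721 = $792.343263635
Cloverhill Township: $109,895.0435 × 0.0048 = $527.4962088
Total = $2,155.041803035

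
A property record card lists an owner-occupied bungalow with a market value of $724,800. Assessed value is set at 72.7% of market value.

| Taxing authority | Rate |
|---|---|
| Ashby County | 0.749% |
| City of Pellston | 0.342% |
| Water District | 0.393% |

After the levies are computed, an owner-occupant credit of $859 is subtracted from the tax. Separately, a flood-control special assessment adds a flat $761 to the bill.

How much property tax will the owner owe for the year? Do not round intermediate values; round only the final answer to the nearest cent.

Assessed value = $724,800 × 0.727 = $526,929.6
Ashby County: $526,929.6 × 0.00749 = $3,946.702704
City of Pellston: $526,929.6 × 0.00342 = $1,802.099232
Water District: $526,929.6 × 0.00393 = $2,070.833328
Levies subtotal = $7,819.635264
After credit = $7,819.635264 − $859 = $6,960.635264
Total = $6,960.635264 + $761 = $7,721.635264

$7,721.64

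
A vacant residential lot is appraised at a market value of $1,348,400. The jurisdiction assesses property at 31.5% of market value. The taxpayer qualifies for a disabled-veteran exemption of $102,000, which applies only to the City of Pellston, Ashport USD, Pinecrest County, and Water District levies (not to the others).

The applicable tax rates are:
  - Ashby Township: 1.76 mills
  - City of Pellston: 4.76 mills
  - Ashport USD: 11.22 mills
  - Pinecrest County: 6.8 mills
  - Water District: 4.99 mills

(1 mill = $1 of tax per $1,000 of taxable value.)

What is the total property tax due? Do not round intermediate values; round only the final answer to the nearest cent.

$9,710.21

Assessed value = $1,348,400 × 0.315 = $424,746
Ashby Township: $424,746 × 0.00176 = $747.55296
City of Pellston: ($424,746 − $102,000) × 0.00476 = $322,746 × 0.00476 = $1,536.27096
Ashport USD: ($424,746 − $102,000) × 0.01122 = $322,746 × 0.01122 = $3,621.21012
Pinecrest County: ($424,746 − $102,000) × 0.0068 = $322,746 × 0.0068 = $2,194.6728
Water District: ($424,746 − $102,000) × 0.00499 = $322,746 × 0.00499 = $1,610.50254
Total = $9,710.20938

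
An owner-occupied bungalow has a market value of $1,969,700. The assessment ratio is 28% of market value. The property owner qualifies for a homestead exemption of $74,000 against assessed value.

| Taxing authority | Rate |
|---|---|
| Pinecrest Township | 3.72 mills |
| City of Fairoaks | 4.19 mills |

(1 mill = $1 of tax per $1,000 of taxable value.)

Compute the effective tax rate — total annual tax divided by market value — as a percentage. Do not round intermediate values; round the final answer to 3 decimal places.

0.192%

Assessed value = $1,969,700 × 0.28 = $551,516
Taxable value = $551,516 − $74,000 = $477,516
Pinecrest Township: $477,516 × 0.00372 = $1,776.35952
City of Fairoaks: $477,516 × 0.00419 = $2,000.79204
Total tax = $3,777.15156
Effective rate = $3,777.15156 ÷ $1,969,700 = 0.192% of market value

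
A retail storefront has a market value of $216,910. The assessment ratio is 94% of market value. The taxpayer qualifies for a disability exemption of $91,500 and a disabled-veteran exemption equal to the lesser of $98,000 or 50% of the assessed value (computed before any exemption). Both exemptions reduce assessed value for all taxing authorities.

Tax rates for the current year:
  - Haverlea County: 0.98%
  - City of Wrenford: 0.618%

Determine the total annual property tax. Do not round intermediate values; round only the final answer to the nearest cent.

$230.04

Assessed value = $216,910 × 0.94 = $203,895.4
Disabled-veteran exemption = min($98,000, 50% × $203,895.4) = min($98,000, $101,947.7) = $98,000 (dollar cap binds)
Taxable value = $203,895.4 − $91,500 − $98,000 = $14,395.4
Haverlea County: $14,395.4 × 0.0098 = $141.07492
City of Wrenford: $14,395.4 × 0.00618 = $88.963572
Total = $230.038492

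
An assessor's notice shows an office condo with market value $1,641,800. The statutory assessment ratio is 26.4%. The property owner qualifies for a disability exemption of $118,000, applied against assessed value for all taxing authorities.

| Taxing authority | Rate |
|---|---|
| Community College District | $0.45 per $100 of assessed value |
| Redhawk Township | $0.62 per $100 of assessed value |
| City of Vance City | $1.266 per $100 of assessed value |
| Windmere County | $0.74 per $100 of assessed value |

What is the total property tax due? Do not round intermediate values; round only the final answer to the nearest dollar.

Assessed value = $1,641,800 × 0.264 = $433,435.2
Taxable value = $433,435.2 − $118,000 = $315,435.2
Community College District: $315,435.2 × 0.0045 = $1,419.4584
Redhawk Township: $315,435.2 × 0.0062 = $1,955.69824
City of Vance City: $315,435.2 × 0.01266 = $3,993.409632
Windmere County: $315,435.2 × 0.0074 = $2,334.22048
Total = $1,419.4584 + $1,955.69824 + $3,993.409632 + $2,334.22048 = $9,702.786752

$9,703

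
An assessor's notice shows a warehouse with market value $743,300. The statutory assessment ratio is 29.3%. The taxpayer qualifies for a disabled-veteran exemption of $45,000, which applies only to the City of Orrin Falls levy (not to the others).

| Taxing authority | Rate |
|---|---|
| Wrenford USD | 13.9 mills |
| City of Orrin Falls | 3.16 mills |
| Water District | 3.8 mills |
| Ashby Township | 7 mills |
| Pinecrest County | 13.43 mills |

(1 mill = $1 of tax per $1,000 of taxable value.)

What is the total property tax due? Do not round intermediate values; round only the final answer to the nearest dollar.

Assessed value = $743,300 × 0.293 = $217,786.9
Wrenford USD: $217,786.9 × 0.0139 = $3,027.23791
City of Orrin Falls: ($217,786.9 − $45,000) × 0.00316 = $172,786.9 × 0.00316 = $546.006604
Water District: $217,786.9 × 0.0038 = $827.59022
Ashby Township: $217,786.9 × 0.007 = $1,524.5083
Pinecrest County: $217,786.9 × 0.01343 = $2,924.878067
Total = $8,850.221101

$8,850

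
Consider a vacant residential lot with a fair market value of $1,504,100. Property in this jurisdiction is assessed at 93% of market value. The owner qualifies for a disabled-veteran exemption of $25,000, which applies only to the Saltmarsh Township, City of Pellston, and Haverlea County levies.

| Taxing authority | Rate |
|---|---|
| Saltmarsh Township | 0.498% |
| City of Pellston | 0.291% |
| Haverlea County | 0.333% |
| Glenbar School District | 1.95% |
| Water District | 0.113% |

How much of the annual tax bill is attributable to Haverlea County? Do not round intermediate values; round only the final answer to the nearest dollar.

Assessed value = $1,504,100 × 0.93 = $1,398,813
Haverlea County taxable value = $1,398,813 − $25,000 = $1,373,813
Haverlea County levy = $1,373,813 × 0.00333 = $4,574.79729

$4,575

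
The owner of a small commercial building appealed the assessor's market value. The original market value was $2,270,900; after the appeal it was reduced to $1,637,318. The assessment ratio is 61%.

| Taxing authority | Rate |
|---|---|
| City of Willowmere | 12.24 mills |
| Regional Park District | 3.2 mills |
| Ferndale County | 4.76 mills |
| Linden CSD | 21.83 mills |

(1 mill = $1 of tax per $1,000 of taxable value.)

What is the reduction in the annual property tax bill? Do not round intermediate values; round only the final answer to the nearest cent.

Old assessed value = $2,270,900 × 0.61 = $1,385,249
New assessed value = $1,637,318 × 0.61 = $998,763.98
Combined rate = 0.01224 + 0.0032 + 0.00476 + 0.02183 = 0.04203
Old tax = $1,385,249 × 0.04203 = $58,222.01547
New tax = $998,763.98 × 0.04203 = $41,978.0500794
Reduction = $58,222.01547 − $41,978.0500794 = $16,243.9653906

$16,243.97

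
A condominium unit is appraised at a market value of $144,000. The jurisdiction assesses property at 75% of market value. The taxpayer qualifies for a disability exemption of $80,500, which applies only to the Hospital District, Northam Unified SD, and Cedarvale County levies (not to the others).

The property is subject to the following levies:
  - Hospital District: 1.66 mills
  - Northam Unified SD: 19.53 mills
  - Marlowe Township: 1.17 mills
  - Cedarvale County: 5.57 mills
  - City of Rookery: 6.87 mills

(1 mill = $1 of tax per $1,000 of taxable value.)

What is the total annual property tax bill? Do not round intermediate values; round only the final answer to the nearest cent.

Assessed value = $144,000 × 0.75 = $108,000
Hospital District: ($108,000 − $80,500) × 0.00166 = $27,500 × 0.00166 = $45.65
Northam Unified SD: ($108,000 − $80,500) × 0.01953 = $27,500 × 0.01953 = $537.075
Marlowe Township: $108,000 × 0.00117 = $126.36
Cedarvale County: ($108,000 − $80,500) × 0.00557 = $27,500 × 0.00557 = $153.175
City of Rookery: $108,000 × 0.00687 = $741.96
Total = $1,604.22

$1,604.22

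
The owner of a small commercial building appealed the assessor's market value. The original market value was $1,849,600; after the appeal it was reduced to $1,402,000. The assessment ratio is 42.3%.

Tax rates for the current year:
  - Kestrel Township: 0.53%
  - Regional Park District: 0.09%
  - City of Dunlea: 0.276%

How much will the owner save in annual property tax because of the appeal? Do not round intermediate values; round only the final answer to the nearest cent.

$1,696.44

Old assessed value = $1,849,600 × 0.423 = $782,380.8
New assessed value = $1,402,000 × 0.423 = $593,046
Combined rate = 0.0053 + 0.0009 + 0.00276 = 0.00896
Old tax = $782,380.8 × 0.00896 = $7,010.131968
New tax = $593,046 × 0.00896 = $5,313.69216
Reduction = $7,010.131968 − $5,313.69216 = $1,696.439808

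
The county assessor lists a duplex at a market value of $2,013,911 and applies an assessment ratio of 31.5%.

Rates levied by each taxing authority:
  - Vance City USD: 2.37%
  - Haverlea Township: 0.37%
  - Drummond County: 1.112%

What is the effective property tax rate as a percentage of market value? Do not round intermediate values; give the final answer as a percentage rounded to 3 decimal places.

Assessed value = $2,013,911 × 0.315 = $634,381.965
Vance City USD: $634,381.965 × 0.0237 = $15,034.8525705
Haverlea Township: $634,381.965 × 0.0037 = $2,347.2132705
Drummond County: $634,381.965 × 0.01112 = $7,054.3274508
Total tax = $24,436.3932918
Effective rate = $24,436.3932918 ÷ $2,013,911 = 1.213% of market value

1.213%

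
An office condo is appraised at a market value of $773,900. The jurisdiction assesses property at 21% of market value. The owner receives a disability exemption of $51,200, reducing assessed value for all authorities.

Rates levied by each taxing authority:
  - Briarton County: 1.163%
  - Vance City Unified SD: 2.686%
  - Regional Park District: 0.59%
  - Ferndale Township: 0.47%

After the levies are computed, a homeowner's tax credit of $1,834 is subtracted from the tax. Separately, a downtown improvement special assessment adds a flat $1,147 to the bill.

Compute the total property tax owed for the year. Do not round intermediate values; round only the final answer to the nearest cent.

Assessed value = $773,900 × 0.21 = $162,519
Taxable value = $162,519 − $51,200 = $111,319
Briarton County: $111,319 × 0.01163 = $1,294.63997
Vance City Unified SD: $111,319 × 0.02686 = $2,990.02834
Regional Park District: $111,319 × 0.0059 = $656.7821
Ferndale Township: $111,319 × 0.0047 = $523.1993
Levies subtotal = $5,464.64971
After credit = $5,464.64971 − $1,834 = $3,630.64971
Total = $3,630.64971 + $1,147 = $4,777.64971

$4,777.65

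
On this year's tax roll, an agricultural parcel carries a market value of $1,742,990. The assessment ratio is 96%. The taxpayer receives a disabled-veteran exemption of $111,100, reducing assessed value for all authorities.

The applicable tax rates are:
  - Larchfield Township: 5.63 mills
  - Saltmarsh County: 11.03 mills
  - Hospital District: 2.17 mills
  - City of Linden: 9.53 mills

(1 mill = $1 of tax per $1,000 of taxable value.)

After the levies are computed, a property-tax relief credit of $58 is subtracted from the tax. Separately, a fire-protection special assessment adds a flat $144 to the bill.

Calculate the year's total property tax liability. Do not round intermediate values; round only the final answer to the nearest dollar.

$44,389

Assessed value = $1,742,990 × 0.96 = $1,673,270.4
Taxable value = $1,673,270.4 − $111,100 = $1,562,170.4
Larchfield Township: $1,562,170.4 × 0.00563 = $8,795.019352
Saltmarsh County: $1,562,170.4 × 0.01103 = $17,230.739512
Hospital District: $1,562,170.4 × 0.00217 = $3,389.909768
City of Linden: $1,562,170.4 × 0.00953 = $14,887.483912
Levies subtotal = $44,303.152544
After credit = $44,303.152544 − $58 = $44,245.152544
Total = $44,245.152544 + $144 = $44,389.152544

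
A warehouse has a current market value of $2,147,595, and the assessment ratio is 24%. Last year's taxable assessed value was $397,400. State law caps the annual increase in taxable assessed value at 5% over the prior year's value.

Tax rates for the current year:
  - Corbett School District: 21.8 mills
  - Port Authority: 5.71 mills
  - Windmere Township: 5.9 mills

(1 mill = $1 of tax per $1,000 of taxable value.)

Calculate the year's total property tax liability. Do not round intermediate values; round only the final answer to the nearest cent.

$13,940.99

Uncapped assessed value = $2,147,595 × 0.24 = $515,422.8
Cap limit = $397,400 × 1.05 = $417,270
Taxable assessed value = min($515,422.8, $417,270) = $417,270 (cap binds)
Corbett School District: $417,270 × 0.0218 = $9,096.486
Port Authority: $417,270 × 0.00571 = $2,382.6117
Windmere Township: $417,270 × 0.0059 = $2,461.893
Total = $13,940.9907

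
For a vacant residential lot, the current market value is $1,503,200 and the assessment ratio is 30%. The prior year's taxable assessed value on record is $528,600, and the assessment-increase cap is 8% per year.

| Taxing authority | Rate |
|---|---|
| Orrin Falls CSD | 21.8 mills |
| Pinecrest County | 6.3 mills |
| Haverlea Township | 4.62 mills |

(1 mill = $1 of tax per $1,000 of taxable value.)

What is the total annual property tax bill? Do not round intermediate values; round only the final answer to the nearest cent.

$14,755.41

Uncapped assessed value = $1,503,200 × 0.3 = $450,960
Cap limit = $528,600 × 1.08 = $570,888
Taxable assessed value = min($450,960, $570,888) = $450,960 (cap does not bind)
Orrin Falls CSD: $450,960 × 0.0218 = $9,830.928
Pinecrest County: $450,960 × 0.0063 = $2,841.048
Haverlea Township: $450,960 × 0.00462 = $2,083.4352
Total = $14,755.4112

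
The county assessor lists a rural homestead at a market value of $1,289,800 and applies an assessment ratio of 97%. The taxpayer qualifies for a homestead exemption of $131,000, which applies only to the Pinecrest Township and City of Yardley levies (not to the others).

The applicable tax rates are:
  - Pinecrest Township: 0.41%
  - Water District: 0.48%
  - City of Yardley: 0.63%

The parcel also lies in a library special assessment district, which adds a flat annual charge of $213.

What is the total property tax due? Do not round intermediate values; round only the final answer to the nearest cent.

$17,867.41

Assessed value = $1,289,800 × 0.97 = $1,251,106
Pinecrest Township: ($1,251,106 − $131,000) × 0.0041 = $1,120,106 × 0.0041 = $4,592.4346
Water District: $1,251,106 × 0.0048 = $6,005.3088
City of Yardley: ($1,251,106 − $131,000) × 0.0063 = $1,120,106 × 0.0063 = $7,056.6678
Levies subtotal = $17,654.4112
Total = $17,654.4112 + $213 = $17,867.4112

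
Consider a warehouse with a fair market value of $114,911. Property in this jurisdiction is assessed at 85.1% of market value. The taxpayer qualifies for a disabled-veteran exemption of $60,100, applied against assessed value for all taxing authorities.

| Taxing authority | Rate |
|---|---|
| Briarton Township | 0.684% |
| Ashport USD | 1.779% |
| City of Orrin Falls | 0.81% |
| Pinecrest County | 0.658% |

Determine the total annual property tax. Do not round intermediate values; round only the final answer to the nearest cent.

Assessed value = $114,911 × 0.851 = $97,789.261
Taxable value = $97,789.261 − $60,100 = $37,689.261
Briarton Township: $37,689.261 × 0.00684 = $257.79454524
Ashport USD: $37,689.261 × 0.01779 = $670.49195319
City of Orrin Falls: $37,689.261 × 0.0081 = $305.2830141
Pinecrest County: $37,689.261 × 0.00658 = $247.99533738
Total = $257.79454524 + $670.49195319 + $305.2830141 + $247.99533738 = $1,481.56484991

$1,481.56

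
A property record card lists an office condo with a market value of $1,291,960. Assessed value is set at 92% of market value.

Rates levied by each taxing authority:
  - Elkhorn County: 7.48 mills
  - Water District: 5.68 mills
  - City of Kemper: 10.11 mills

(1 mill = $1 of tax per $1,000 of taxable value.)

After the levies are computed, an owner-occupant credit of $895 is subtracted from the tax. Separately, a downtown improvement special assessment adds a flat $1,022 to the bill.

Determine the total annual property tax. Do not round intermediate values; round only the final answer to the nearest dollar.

$27,786

Assessed value = $1,291,960 × 0.92 = $1,188,603.2
Elkhorn County: $1,188,603.2 × 0.00748 = $8,890.751936
Water District: $1,188,603.2 × 0.00568 = $6,751.266176
City of Kemper: $1,188,603.2 × 0.01011 = $12,016.778352
Levies subtotal = $27,658.796464
After credit = $27,658.796464 − $895 = $26,763.796464
Total = $26,763.796464 + $1,022 = $27,785.796464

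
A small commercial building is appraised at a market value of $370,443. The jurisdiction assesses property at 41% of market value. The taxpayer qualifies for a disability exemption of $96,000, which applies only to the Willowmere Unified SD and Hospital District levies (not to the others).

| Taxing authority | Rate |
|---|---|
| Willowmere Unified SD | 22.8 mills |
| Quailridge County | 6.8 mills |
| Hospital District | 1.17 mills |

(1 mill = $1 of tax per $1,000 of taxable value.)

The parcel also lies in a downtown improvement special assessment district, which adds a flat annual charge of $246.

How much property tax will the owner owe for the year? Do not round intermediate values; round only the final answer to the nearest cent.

$2,618.28

Assessed value = $370,443 × 0.41 = $151,881.63
Willowmere Unified SD: ($151,881.63 − $96,000) × 0.0228 = $55,881.63 × 0.0228 = $1,274.101164
Quailridge County: $151,881.63 × 0.0068 = $1,032.795084
Hospital District: ($151,881.63 − $96,000) × 0.00117 = $55,881.63 × 0.00117 = $65.3815071
Levies subtotal = $2,372.2777551
Total = $2,372.2777551 + $246 = $2,618.2777551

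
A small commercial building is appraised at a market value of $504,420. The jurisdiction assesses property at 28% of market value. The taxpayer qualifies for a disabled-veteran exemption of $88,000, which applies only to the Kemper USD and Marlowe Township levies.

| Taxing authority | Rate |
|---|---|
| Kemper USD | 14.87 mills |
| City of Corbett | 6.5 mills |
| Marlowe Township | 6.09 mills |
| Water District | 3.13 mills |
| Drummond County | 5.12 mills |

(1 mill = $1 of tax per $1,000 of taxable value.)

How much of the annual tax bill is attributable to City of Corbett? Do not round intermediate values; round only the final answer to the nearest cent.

$918.04

Assessed value = $504,420 × 0.28 = $141,237.6
City of Corbett taxable value = $141,237.6 (exemption does not apply)
City of Corbett levy = $141,237.6 × 0.0065 = $918.0444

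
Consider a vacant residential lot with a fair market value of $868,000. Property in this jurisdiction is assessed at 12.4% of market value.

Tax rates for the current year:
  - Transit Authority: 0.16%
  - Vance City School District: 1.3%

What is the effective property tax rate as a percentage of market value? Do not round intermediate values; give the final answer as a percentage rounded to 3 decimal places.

0.181%

Assessed value = $868,000 × 0.124 = $107,632
Transit Authority: $107,632 × 0.0016 = $172.2112
Vance City School District: $107,632 × 0.013 = $1,399.216
Total tax = $1,571.4272
Effective rate = $1,571.4272 ÷ $868,000 = 0.181% of market value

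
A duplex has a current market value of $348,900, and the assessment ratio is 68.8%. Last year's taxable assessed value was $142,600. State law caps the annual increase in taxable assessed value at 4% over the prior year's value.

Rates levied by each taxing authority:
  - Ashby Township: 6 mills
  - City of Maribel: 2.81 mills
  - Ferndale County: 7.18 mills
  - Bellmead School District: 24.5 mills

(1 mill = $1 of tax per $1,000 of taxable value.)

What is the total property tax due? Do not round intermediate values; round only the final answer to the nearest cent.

Uncapped assessed value = $348,900 × 0.688 = $240,043.2
Cap limit = $142,600 × 1.04 = $148,304
Taxable assessed value = min($240,043.2, $148,304) = $148,304 (cap binds)
Ashby Township: $148,304 × 0.006 = $889.824
City of Maribel: $148,304 × 0.00281 = $416.73424
Ferndale County: $148,304 × 0.00718 = $1,064.82272
Bellmead School District: $148,304 × 0.0245 = $3,633.448
Total = $6,004.82896

$6,004.83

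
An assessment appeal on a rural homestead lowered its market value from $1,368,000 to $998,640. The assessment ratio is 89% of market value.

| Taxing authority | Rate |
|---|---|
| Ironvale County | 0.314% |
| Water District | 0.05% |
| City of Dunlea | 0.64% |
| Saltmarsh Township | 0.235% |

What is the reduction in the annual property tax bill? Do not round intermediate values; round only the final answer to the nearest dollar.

Old assessed value = $1,368,000 × 0.89 = $1,217,520
New assessed value = $998,640 × 0.89 = $888,789.6
Combined rate = 0.00314 + 0.0005 + 0.0064 + 0.00235 = 0.01239
Old tax = $1,217,520 × 0.01239 = $15,085.0728
New tax = $888,789.6 × 0.01239 = $11,012.103144
Reduction = $15,085.0728 − $11,012.103144 = $4,072.969656

$4,073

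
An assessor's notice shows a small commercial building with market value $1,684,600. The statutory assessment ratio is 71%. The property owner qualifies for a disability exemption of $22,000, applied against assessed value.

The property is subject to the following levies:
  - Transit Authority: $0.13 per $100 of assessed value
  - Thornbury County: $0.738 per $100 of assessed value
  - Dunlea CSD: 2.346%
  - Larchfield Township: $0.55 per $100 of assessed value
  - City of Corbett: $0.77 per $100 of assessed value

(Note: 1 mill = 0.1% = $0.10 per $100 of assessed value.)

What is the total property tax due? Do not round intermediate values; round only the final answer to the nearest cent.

$53,232.15

Assessed value = $1,684,600 × 0.71 = $1,196,066
Taxable value = $1,196,066 − $22,000 = $1,174,066
Transit Authority: $1,174,066 × 0.0013 = $1,526.2858
Thornbury County: $1,174,066 × 0.00738 = $8,664.60708
Dunlea CSD: $1,174,066 × 0.02346 = $27,543.58836
Larchfield Township: $1,174,066 × 0.0055 = $6,457.363
City of Corbett: $1,174,066 × 0.0077 = $9,040.3082
Total = $53,232.15244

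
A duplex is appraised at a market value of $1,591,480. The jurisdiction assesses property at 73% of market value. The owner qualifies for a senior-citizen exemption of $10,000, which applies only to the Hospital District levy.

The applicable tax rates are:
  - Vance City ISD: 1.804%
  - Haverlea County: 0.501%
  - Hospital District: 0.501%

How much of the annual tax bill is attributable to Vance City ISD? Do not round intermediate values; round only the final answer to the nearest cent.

Assessed value = $1,591,480 × 0.73 = $1,161,780.4
Vance City ISD taxable value = $1,161,780.4 (exemption does not apply)
Vance City ISD levy = $1,161,780.4 × 0.01804 = $20,958.518416

$20,958.52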